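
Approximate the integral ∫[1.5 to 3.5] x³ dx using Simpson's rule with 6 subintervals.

f(x) = x³
a = 1.5, b = 3.5, n = 6
h = (b - a)/n = 0.333333

Simpson's rule: (h/3)[f(x₀) + 4f(x₁) + 2f(x₂) + ... + f(xₙ)]

x_0 = 1.5000, f(x_0) = 3.375000, coefficient = 1
x_1 = 1.8333, f(x_1) = 6.162037, coefficient = 4
x_2 = 2.1667, f(x_2) = 10.171296, coefficient = 2
x_3 = 2.5000, f(x_3) = 15.625000, coefficient = 4
x_4 = 2.8333, f(x_4) = 22.745370, coefficient = 2
x_5 = 3.1667, f(x_5) = 31.754630, coefficient = 4
x_6 = 3.5000, f(x_6) = 42.875000, coefficient = 1

I ≈ (0.333333/3) × 326.250000 = 36.250000
Exact value: 36.250000
Error: 0.000000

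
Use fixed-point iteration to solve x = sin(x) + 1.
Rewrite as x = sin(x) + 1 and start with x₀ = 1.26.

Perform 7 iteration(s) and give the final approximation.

Equation: x = sin(x) + 1
Fixed-point form: x = sin(x) + 1
x₀ = 1.26

x_1 = g(1.260000) = 1.952090
x_2 = g(1.952090) = 1.928184
x_3 = g(1.928184) = 1.936814
x_4 = g(1.936814) = 1.933760
x_5 = g(1.933760) = 1.934849
x_6 = g(1.934849) = 1.934462
x_7 = g(1.934462) = 1.934599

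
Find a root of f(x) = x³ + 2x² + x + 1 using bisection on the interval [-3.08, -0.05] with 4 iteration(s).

f(x) = x³ + 2x² + x + 1
Initial interval: [-3.08, -0.05]

Iteration 1:
  c_1 = (-3.080000 + (-0.050000))/2 = -1.565000
  f(c_1) = f(-1.565000) = 0.500413
  f(a) × f(c) < 0, new interval: [-3.080000, -1.565000]
Iteration 2:
  c_2 = (-3.080000 + (-1.565000))/2 = -2.322500
  f(c_2) = f(-2.322500) = -3.062067
  f(a) × f(c) ≥ 0, new interval: [-2.322500, -1.565000]
Iteration 3:
  c_3 = (-2.322500 + (-1.565000))/2 = -1.943750
  f(c_3) = f(-1.943750) = -0.731228
  f(a) × f(c) ≥ 0, new interval: [-1.943750, -1.565000]
Iteration 4:
  c_4 = (-1.943750 + (-1.565000))/2 = -1.754375
  f(c_4) = f(-1.754375) = 0.001617
  f(a) × f(c) < 0, new interval: [-1.943750, -1.754375]

After 4 iteration(s), the approximation is c_4 = -1.754375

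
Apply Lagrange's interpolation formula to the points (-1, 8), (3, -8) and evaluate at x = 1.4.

Lagrange interpolation formula:
P(x) = Σ yᵢ × Lᵢ(x)
where Lᵢ(x) = Π_{j≠i} (x - xⱼ)/(xᵢ - xⱼ)

L_0(1.4) = (1.4 - 3)/(-1 - 3) = 0.400000
L_1(1.4) = (1.4 - (-1))/(3 - (-1)) = 0.600000

P(1.4) = 8×L_0(1.4) + (-8)×L_1(1.4)
P(1.4) = -1.600000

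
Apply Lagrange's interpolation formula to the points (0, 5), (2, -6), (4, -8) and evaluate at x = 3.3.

Lagrange interpolation formula:
P(x) = Σ yᵢ × Lᵢ(x)
where Lᵢ(x) = Π_{j≠i} (x - xⱼ)/(xᵢ - xⱼ)

L_0(3.3) = (3.3 - 2)/(0 - 2) × (3.3 - 4)/(0 - 4) = -0.113750
L_1(3.3) = (3.3 - 0)/(2 - 0) × (3.3 - 4)/(2 - 4) = 0.577500
L_2(3.3) = (3.3 - 0)/(4 - 0) × (3.3 - 2)/(4 - 2) = 0.536250

P(3.3) = 5×L_0(3.3) + (-6)×L_1(3.3) + (-8)×L_2(3.3)
P(3.3) = -8.323750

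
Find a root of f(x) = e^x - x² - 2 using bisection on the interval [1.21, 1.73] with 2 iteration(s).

f(x) = e^x - x² - 2
Initial interval: [1.21, 1.73]

Iteration 1:
  c_1 = (1.210000 + 1.730000)/2 = 1.470000
  f(c_1) = f(1.470000) = 0.188335
  f(a) × f(c) < 0, new interval: [1.210000, 1.470000]
Iteration 2:
  c_2 = (1.210000 + 1.470000)/2 = 1.340000
  f(c_2) = f(1.340000) = 0.023444
  f(a) × f(c) < 0, new interval: [1.210000, 1.340000]

After 2 iteration(s), the approximation is c_2 = 1.340000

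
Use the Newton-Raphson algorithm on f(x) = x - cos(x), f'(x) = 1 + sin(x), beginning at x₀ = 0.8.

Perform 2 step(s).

f(x) = x - cos(x)
f'(x) = 1 + sin(x)
x₀ = 0.8

Newton-Raphson formula: x_{n+1} = x_n - f(x_n)/f'(x_n)

Iteration 1:
  f(0.800000) = 0.103293
  f'(0.800000) = 1.717356
  x_1 = 0.800000 - 0.103293/1.717356 = 0.739853
Iteration 2:
  f(0.739853) = 0.001286
  f'(0.739853) = 1.674180
  x_2 = 0.739853 - 0.001286/1.674180 = 0.739085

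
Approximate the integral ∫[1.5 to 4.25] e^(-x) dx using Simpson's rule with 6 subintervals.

f(x) = e^(-x)
a = 1.5, b = 4.25, n = 6
h = (b - a)/n = 0.458333

Simpson's rule: (h/3)[f(x₀) + 4f(x₁) + 2f(x₂) + ... + f(xₙ)]

x_0 = 1.5000, f(x_0) = 0.223130, coefficient = 1
x_1 = 1.9583, f(x_1) = 0.141093, coefficient = 4
x_2 = 2.4167, f(x_2) = 0.089219, coefficient = 2
x_3 = 2.8750, f(x_3) = 0.056416, coefficient = 4
x_4 = 3.3333, f(x_4) = 0.035674, coefficient = 2
x_5 = 3.7917, f(x_5) = 0.022558, coefficient = 4
x_6 = 4.2500, f(x_6) = 0.014264, coefficient = 1

I ≈ (0.458333/3) × 1.367449 = 0.208916
Exact value: 0.208866
Error: 0.000050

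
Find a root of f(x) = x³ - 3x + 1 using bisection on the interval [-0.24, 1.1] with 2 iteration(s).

f(x) = x³ - 3x + 1
Initial interval: [-0.24, 1.1]

Iteration 1:
  c_1 = (-0.240000 + 1.100000)/2 = 0.430000
  f(c_1) = f(0.430000) = -0.210493
  f(a) × f(c) < 0, new interval: [-0.240000, 0.430000]
Iteration 2:
  c_2 = (-0.240000 + 0.430000)/2 = 0.095000
  f(c_2) = f(0.095000) = 0.715857
  f(a) × f(c) ≥ 0, new interval: [0.095000, 0.430000]

After 2 iteration(s), the approximation is c_2 = 0.095000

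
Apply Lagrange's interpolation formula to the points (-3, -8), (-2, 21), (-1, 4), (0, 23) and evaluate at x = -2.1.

Lagrange interpolation formula:
P(x) = Σ yᵢ × Lᵢ(x)
where Lᵢ(x) = Π_{j≠i} (x - xⱼ)/(xᵢ - xⱼ)

L_0(-2.1) = (-2.1 - (-2))/(-3 - (-2)) × (-2.1 - (-1))/(-3 - (-1)) × (-2.1 - 0)/(-3 - 0) = 0.038500
L_1(-2.1) = (-2.1 - (-3))/(-2 - (-3)) × (-2.1 - (-1))/(-2 - (-1)) × (-2.1 - 0)/(-2 - 0) = 1.039500
L_2(-2.1) = (-2.1 - (-3))/(-1 - (-3)) × (-2.1 - (-2))/(-1 - (-2)) × (-2.1 - 0)/(-1 - 0) = -0.094500
L_3(-2.1) = (-2.1 - (-3))/(0 - (-3)) × (-2.1 - (-2))/(0 - (-2)) × (-2.1 - (-1))/(0 - (-1)) = 0.016500

P(-2.1) = (-8)×L_0(-2.1) + 21×L_1(-2.1) + 4×L_2(-2.1) + 23×L_3(-2.1)
P(-2.1) = 21.523000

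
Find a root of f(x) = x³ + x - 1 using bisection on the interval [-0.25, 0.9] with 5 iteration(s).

f(x) = x³ + x - 1
Initial interval: [-0.25, 0.9]

Iteration 1:
  c_1 = (-0.250000 + 0.900000)/2 = 0.325000
  f(c_1) = f(0.325000) = -0.640672
  f(a) × f(c) ≥ 0, new interval: [0.325000, 0.900000]
Iteration 2:
  c_2 = (0.325000 + 0.900000)/2 = 0.612500
  f(c_2) = f(0.612500) = -0.157717
  f(a) × f(c) ≥ 0, new interval: [0.612500, 0.900000]
Iteration 3:
  c_3 = (0.612500 + 0.900000)/2 = 0.756250
  f(c_3) = f(0.756250) = 0.188760
  f(a) × f(c) < 0, new interval: [0.612500, 0.756250]
Iteration 4:
  c_4 = (0.612500 + 0.756250)/2 = 0.684375
  f(c_4) = f(0.684375) = 0.004915
  f(a) × f(c) < 0, new interval: [0.612500, 0.684375]
Iteration 5:
  c_5 = (0.612500 + 0.684375)/2 = 0.648438
  f(c_5) = f(0.648438) = -0.078913
  f(a) × f(c) ≥ 0, new interval: [0.648438, 0.684375]

After 5 iteration(s), the approximation is c_5 = 0.648438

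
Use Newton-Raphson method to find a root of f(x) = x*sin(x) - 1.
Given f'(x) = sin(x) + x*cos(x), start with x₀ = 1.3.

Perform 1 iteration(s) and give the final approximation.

f(x) = x*sin(x) - 1
f'(x) = sin(x) + x*cos(x)
x₀ = 1.3

Newton-Raphson formula: x_{n+1} = x_n - f(x_n)/f'(x_n)

Iteration 1:
  f(1.300000) = 0.252626
  f'(1.300000) = 1.311307
  x_1 = 1.300000 - 0.252626/1.311307 = 1.107348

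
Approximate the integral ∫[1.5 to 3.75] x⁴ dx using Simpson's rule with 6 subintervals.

f(x) = x⁴
a = 1.5, b = 3.75, n = 6
h = (b - a)/n = 0.375000

Simpson's rule: (h/3)[f(x₀) + 4f(x₁) + 2f(x₂) + ... + f(xₙ)]

x_0 = 1.5000, f(x_0) = 5.062500, coefficient = 1
x_1 = 1.8750, f(x_1) = 12.359619, coefficient = 4
x_2 = 2.2500, f(x_2) = 25.628906, coefficient = 2
x_3 = 2.6250, f(x_3) = 47.480713, coefficient = 4
x_4 = 3.0000, f(x_4) = 81.000000, coefficient = 2
x_5 = 3.3750, f(x_5) = 129.746338, coefficient = 4
x_6 = 3.7500, f(x_6) = 197.753906, coefficient = 1

I ≈ (0.375000/3) × 1174.420898 = 146.802612
Exact value: 146.796680
Error: 0.005933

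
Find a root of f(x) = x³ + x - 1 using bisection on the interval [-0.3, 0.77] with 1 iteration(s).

f(x) = x³ + x - 1
Initial interval: [-0.3, 0.77]

Iteration 1:
  c_1 = (-0.300000 + 0.770000)/2 = 0.235000
  f(c_1) = f(0.235000) = -0.752022
  f(a) × f(c) ≥ 0, new interval: [0.235000, 0.770000]

After 1 iteration(s), the approximation is c_1 = 0.235000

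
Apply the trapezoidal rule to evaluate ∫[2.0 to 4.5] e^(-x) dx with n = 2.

f(x) = e^(-x)
a = 2.0, b = 4.5, n = 2
h = (b - a)/n = 1.250000

Trapezoidal rule: (h/2)[f(x₀) + 2f(x₁) + 2f(x₂) + ... + f(xₙ)]

x_0 = 2.0000, f(x_0) = 0.135335, coefficient = 1
x_1 = 3.2500, f(x_1) = 0.038774, coefficient = 2
x_2 = 4.5000, f(x_2) = 0.011109, coefficient = 1

I ≈ (1.250000/2) × 0.223993 = 0.139995
Exact value: 0.124226
Error: 0.015769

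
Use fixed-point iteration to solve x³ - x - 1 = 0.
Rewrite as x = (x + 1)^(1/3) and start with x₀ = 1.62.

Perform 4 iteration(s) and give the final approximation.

Equation: x³ - x - 1 = 0
Fixed-point form: x = (x + 1)^(1/3)
x₀ = 1.62

x_1 = g(1.620000) = 1.378586
x_2 = g(1.378586) = 1.334872
x_3 = g(1.334872) = 1.326644
x_4 = g(1.326644) = 1.325084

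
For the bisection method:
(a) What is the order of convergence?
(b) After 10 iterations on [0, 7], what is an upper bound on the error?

(a) Bisection has linear (order 1) convergence; the error is halved each step.

(b) Error bound = (b-a)/2^n = (7 - 0)/2^{10}
    = 7/2^{10}

(a) 1 (linear); (b) error ≤ 6.84e-03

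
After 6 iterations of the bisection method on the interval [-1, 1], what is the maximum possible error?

Bisection error bound: |error| ≤ (b-a)/2^n
|error| ≤ (1 - (-1))/2^6 = 2/2^6
|error| ≤ 0.0312500000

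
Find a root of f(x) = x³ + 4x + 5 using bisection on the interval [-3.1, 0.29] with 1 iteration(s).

f(x) = x³ + 4x + 5
Initial interval: [-3.1, 0.29]

Iteration 1:
  c_1 = (-3.100000 + 0.290000)/2 = -1.405000
  f(c_1) = f(-1.405000) = -3.393505
  f(a) × f(c) ≥ 0, new interval: [-1.405000, 0.290000]

After 1 iteration(s), the approximation is c_1 = -1.405000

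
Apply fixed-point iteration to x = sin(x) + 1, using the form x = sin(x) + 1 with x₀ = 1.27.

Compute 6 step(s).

Equation: x = sin(x) + 1
Fixed-point form: x = sin(x) + 1
x₀ = 1.27

x_1 = g(1.270000) = 1.955101
x_2 = g(1.955101) = 1.927059
x_3 = g(1.927059) = 1.937207
x_4 = g(1.937207) = 1.933619
x_5 = g(1.933619) = 1.934899
x_6 = g(1.934899) = 1.934444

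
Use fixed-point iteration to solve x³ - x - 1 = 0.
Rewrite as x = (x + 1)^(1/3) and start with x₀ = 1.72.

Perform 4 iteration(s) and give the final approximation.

Equation: x³ - x - 1 = 0
Fixed-point form: x = (x + 1)^(1/3)
x₀ = 1.72

x_1 = g(1.720000) = 1.395906
x_2 = g(1.395906) = 1.338104
x_3 = g(1.338104) = 1.327256
x_4 = g(1.327256) = 1.325200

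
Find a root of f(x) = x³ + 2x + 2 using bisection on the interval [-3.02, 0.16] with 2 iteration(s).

f(x) = x³ + 2x + 2
Initial interval: [-3.02, 0.16]

Iteration 1:
  c_1 = (-3.020000 + 0.160000)/2 = -1.430000
  f(c_1) = f(-1.430000) = -3.784207
  f(a) × f(c) ≥ 0, new interval: [-1.430000, 0.160000]
Iteration 2:
  c_2 = (-1.430000 + 0.160000)/2 = -0.635000
  f(c_2) = f(-0.635000) = 0.473952
  f(a) × f(c) < 0, new interval: [-1.430000, -0.635000]

After 2 iteration(s), the approximation is c_2 = -0.635000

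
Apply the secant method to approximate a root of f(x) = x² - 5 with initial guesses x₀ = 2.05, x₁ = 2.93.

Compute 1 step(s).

f(x) = x² - 5
x₀ = 2.05, x₁ = 2.93

Secant formula: x_{n+1} = x_n - f(x_n)(x_n - x_{n-1})/(f(x_n) - f(x_{n-1}))

Iteration 1:
  f(2.050000) = -0.797500
  f(2.930000) = 3.584900
  x_2 = 2.930000 - 3.584900×(2.930000 - 2.050000)/(3.584900 - (-0.797500))
       = 2.210141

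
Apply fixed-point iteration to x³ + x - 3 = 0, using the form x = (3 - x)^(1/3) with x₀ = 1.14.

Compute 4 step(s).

Equation: x³ + x - 3 = 0
Fixed-point form: x = (3 - x)^(1/3)
x₀ = 1.14

x_1 = g(1.140000) = 1.229809
x_2 = g(1.229809) = 1.209688
x_3 = g(1.209688) = 1.214254
x_4 = g(1.214254) = 1.213221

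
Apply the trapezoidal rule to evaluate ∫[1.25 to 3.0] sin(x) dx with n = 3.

f(x) = sin(x)
a = 1.25, b = 3.0, n = 3
h = (b - a)/n = 0.583333

Trapezoidal rule: (h/2)[f(x₀) + 2f(x₁) + 2f(x₂) + ... + f(xₙ)]

x_0 = 1.2500, f(x_0) = 0.948985, coefficient = 1
x_1 = 1.8333, f(x_1) = 0.965735, coefficient = 2
x_2 = 2.4167, f(x_2) = 0.663080, coefficient = 2
x_3 = 3.0000, f(x_3) = 0.141120, coefficient = 1

I ≈ (0.583333/2) × 4.347734 = 1.268089
Exact value: 1.305315
Error: 0.037226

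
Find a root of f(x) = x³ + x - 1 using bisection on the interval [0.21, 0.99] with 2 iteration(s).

f(x) = x³ + x - 1
Initial interval: [0.21, 0.99]

Iteration 1:
  c_1 = (0.210000 + 0.990000)/2 = 0.600000
  f(c_1) = f(0.600000) = -0.184000
  f(a) × f(c) ≥ 0, new interval: [0.600000, 0.990000]
Iteration 2:
  c_2 = (0.600000 + 0.990000)/2 = 0.795000
  f(c_2) = f(0.795000) = 0.297460
  f(a) × f(c) < 0, new interval: [0.600000, 0.795000]

After 2 iteration(s), the approximation is c_2 = 0.795000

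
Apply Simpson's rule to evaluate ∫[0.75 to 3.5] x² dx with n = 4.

f(x) = x²
a = 0.75, b = 3.5, n = 4
h = (b - a)/n = 0.687500

Simpson's rule: (h/3)[f(x₀) + 4f(x₁) + 2f(x₂) + ... + f(xₙ)]

x_0 = 0.7500, f(x_0) = 0.562500, coefficient = 1
x_1 = 1.4375, f(x_1) = 2.066406, coefficient = 4
x_2 = 2.1250, f(x_2) = 4.515625, coefficient = 2
x_3 = 2.8125, f(x_3) = 7.910156, coefficient = 4
x_4 = 3.5000, f(x_4) = 12.250000, coefficient = 1

I ≈ (0.687500/3) × 61.750000 = 14.151042
Exact value: 14.151042
Error: 0.000000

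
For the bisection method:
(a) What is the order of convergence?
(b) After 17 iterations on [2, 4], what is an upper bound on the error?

(a) Bisection has linear (order 1) convergence; the error is halved each step.

(b) Error bound = (b-a)/2^n = (4 - 2)/2^{17}
    = 2/2^{17}

(a) 1 (linear); (b) error ≤ 1.53e-05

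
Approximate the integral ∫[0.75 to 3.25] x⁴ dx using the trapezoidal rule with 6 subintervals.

f(x) = x⁴
a = 0.75, b = 3.25, n = 6
h = (b - a)/n = 0.416667

Trapezoidal rule: (h/2)[f(x₀) + 2f(x₁) + 2f(x₂) + ... + f(xₙ)]

x_0 = 0.7500, f(x_0) = 0.316406, coefficient = 1
x_1 = 1.1667, f(x_1) = 1.852623, coefficient = 2
x_2 = 1.5833, f(x_2) = 6.284770, coefficient = 2
x_3 = 2.0000, f(x_3) = 16.000000, coefficient = 2
x_4 = 2.4167, f(x_4) = 34.108845, coefficient = 2
x_5 = 2.8333, f(x_5) = 64.445216, coefficient = 2
x_6 = 3.2500, f(x_6) = 111.566406, coefficient = 1

I ≈ (0.416667/2) × 357.265721 = 74.430359
Exact value: 72.470703
Error: 1.959656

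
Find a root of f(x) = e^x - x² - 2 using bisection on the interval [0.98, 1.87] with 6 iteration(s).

f(x) = e^x - x² - 2
Initial interval: [0.98, 1.87]

Iteration 1:
  c_1 = (0.980000 + 1.870000)/2 = 1.425000
  f(c_1) = f(1.425000) = 0.127233
  f(a) × f(c) < 0, new interval: [0.980000, 1.425000]
Iteration 2:
  c_2 = (0.980000 + 1.425000)/2 = 1.202500
  f(c_2) = f(1.202500) = -0.117579
  f(a) × f(c) ≥ 0, new interval: [1.202500, 1.425000]
Iteration 3:
  c_3 = (1.202500 + 1.425000)/2 = 1.313750
  f(c_3) = f(1.313750) = -0.005841
  f(a) × f(c) ≥ 0, new interval: [1.313750, 1.425000]
Iteration 4:
  c_4 = (1.313750 + 1.425000)/2 = 1.369375
  f(c_4) = f(1.369375) = 0.057704
  f(a) × f(c) < 0, new interval: [1.313750, 1.369375]
Iteration 5:
  c_5 = (1.313750 + 1.369375)/2 = 1.341563
  f(c_5) = f(1.341563) = 0.025225
  f(a) × f(c) < 0, new interval: [1.313750, 1.341563]
Iteration 6:
  c_6 = (1.313750 + 1.341563)/2 = 1.327656
  f(c_6) = f(1.327656) = 0.009521
  f(a) × f(c) < 0, new interval: [1.313750, 1.327656]

After 6 iteration(s), the approximation is c_6 = 1.327656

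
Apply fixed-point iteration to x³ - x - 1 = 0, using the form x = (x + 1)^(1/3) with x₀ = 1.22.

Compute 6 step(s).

Equation: x³ - x - 1 = 0
Fixed-point form: x = (x + 1)^(1/3)
x₀ = 1.22

x_1 = g(1.220000) = 1.304521
x_2 = g(1.304521) = 1.320870
x_3 = g(1.320870) = 1.323987
x_4 = g(1.323987) = 1.324579
x_5 = g(1.324579) = 1.324692
x_6 = g(1.324692) = 1.324713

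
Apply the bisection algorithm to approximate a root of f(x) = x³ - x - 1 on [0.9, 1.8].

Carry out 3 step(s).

f(x) = x³ - x - 1
Initial interval: [0.9, 1.8]

Iteration 1:
  c_1 = (0.900000 + 1.800000)/2 = 1.350000
  f(c_1) = f(1.350000) = 0.110375
  f(a) × f(c) < 0, new interval: [0.900000, 1.350000]
Iteration 2:
  c_2 = (0.900000 + 1.350000)/2 = 1.125000
  f(c_2) = f(1.125000) = -0.701172
  f(a) × f(c) ≥ 0, new interval: [1.125000, 1.350000]
Iteration 3:
  c_3 = (1.125000 + 1.350000)/2 = 1.237500
  f(c_3) = f(1.237500) = -0.342385
  f(a) × f(c) ≥ 0, new interval: [1.237500, 1.350000]

After 3 iteration(s), the approximation is c_3 = 1.237500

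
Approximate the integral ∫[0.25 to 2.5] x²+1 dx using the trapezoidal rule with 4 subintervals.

f(x) = x²+1
a = 0.25, b = 2.5, n = 4
h = (b - a)/n = 0.562500

Trapezoidal rule: (h/2)[f(x₀) + 2f(x₁) + 2f(x₂) + ... + f(xₙ)]

x_0 = 0.2500, f(x_0) = 1.062500, coefficient = 1
x_1 = 0.8125, f(x_1) = 1.660156, coefficient = 2
x_2 = 1.3750, f(x_2) = 2.890625, coefficient = 2
x_3 = 1.9375, f(x_3) = 4.753906, coefficient = 2
x_4 = 2.5000, f(x_4) = 7.250000, coefficient = 1

I ≈ (0.562500/2) × 26.921875 = 7.571777
Exact value: 7.453125
Error: 0.118652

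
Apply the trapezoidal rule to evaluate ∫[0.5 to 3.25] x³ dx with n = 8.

f(x) = x³
a = 0.5, b = 3.25, n = 8
h = (b - a)/n = 0.343750

Trapezoidal rule: (h/2)[f(x₀) + 2f(x₁) + 2f(x₂) + ... + f(xₙ)]

x_0 = 0.5000, f(x_0) = 0.125000, coefficient = 1
x_1 = 0.8438, f(x_1) = 0.600677, coefficient = 2
x_2 = 1.1875, f(x_2) = 1.674561, coefficient = 2
x_3 = 1.5312, f(x_3) = 3.590363, coefficient = 2
x_4 = 1.8750, f(x_4) = 6.591797, coefficient = 2
x_5 = 2.2188, f(x_5) = 10.922577, coefficient = 2
x_6 = 2.5625, f(x_6) = 16.826416, coefficient = 2
x_7 = 2.9062, f(x_7) = 24.547028, coefficient = 2
x_8 = 3.2500, f(x_8) = 34.328125, coefficient = 1

I ≈ (0.343750/2) × 163.959961 = 28.180618
Exact value: 27.875977
Error: 0.304642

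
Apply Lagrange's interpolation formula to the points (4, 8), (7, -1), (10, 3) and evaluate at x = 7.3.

Lagrange interpolation formula:
P(x) = Σ yᵢ × Lᵢ(x)
where Lᵢ(x) = Π_{j≠i} (x - xⱼ)/(xᵢ - xⱼ)

L_0(7.3) = (7.3 - 7)/(4 - 7) × (7.3 - 10)/(4 - 10) = -0.045000
L_1(7.3) = (7.3 - 4)/(7 - 4) × (7.3 - 10)/(7 - 10) = 0.990000
L_2(7.3) = (7.3 - 4)/(10 - 4) × (7.3 - 7)/(10 - 7) = 0.055000

P(7.3) = 8×L_0(7.3) + (-1)×L_1(7.3) + 3×L_2(7.3)
P(7.3) = -1.185000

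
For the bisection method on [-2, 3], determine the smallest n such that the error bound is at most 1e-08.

We need (b-a)/2^n ≤ 1e-08
(3 - (-2))/2^n ≤ 1e-08
5/2^n ≤ 1e-08
2^n ≥ 500000000
n ≥ log₂(500000000) = 28.90
n ≥ 29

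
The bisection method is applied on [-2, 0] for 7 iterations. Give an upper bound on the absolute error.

Bisection error bound: |error| ≤ (b-a)/2^n
|error| ≤ (0 - (-2))/2^7 = 2/2^7
|error| ≤ 0.0156250000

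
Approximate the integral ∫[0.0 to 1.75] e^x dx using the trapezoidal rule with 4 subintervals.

f(x) = e^x
a = 0.0, b = 1.75, n = 4
h = (b - a)/n = 0.437500

Trapezoidal rule: (h/2)[f(x₀) + 2f(x₁) + 2f(x₂) + ... + f(xₙ)]

x_0 = 0.0000, f(x_0) = 1.000000, coefficient = 1
x_1 = 0.4375, f(x_1) = 1.548830, coefficient = 2
x_2 = 0.8750, f(x_2) = 2.398875, coefficient = 2
x_3 = 1.3125, f(x_3) = 3.715451, coefficient = 2
x_4 = 1.7500, f(x_4) = 5.754603, coefficient = 1

I ≈ (0.437500/2) × 22.080915 = 4.830200
Exact value: 4.754603
Error: 0.075598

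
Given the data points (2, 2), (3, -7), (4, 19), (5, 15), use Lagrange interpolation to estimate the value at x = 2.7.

Lagrange interpolation formula:
P(x) = Σ yᵢ × Lᵢ(x)
where Lᵢ(x) = Π_{j≠i} (x - xⱼ)/(xᵢ - xⱼ)

L_0(2.7) = (2.7 - 3)/(2 - 3) × (2.7 - 4)/(2 - 4) × (2.7 - 5)/(2 - 5) = 0.149500
L_1(2.7) = (2.7 - 2)/(3 - 2) × (2.7 - 4)/(3 - 4) × (2.7 - 5)/(3 - 5) = 1.046500
L_2(2.7) = (2.7 - 2)/(4 - 2) × (2.7 - 3)/(4 - 3) × (2.7 - 5)/(4 - 5) = -0.241500
L_3(2.7) = (2.7 - 2)/(5 - 2) × (2.7 - 3)/(5 - 3) × (2.7 - 4)/(5 - 4) = 0.045500

P(2.7) = 2×L_0(2.7) + (-7)×L_1(2.7) + 19×L_2(2.7) + 15×L_3(2.7)
P(2.7) = -10.932500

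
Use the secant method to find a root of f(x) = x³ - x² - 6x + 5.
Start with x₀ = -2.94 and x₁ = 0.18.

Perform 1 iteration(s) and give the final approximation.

f(x) = x³ - x² - 6x + 5
x₀ = -2.94, x₁ = 0.18

Secant formula: x_{n+1} = x_n - f(x_n)(x_n - x_{n-1})/(f(x_n) - f(x_{n-1}))

Iteration 1:
  f(-2.940000) = -11.415784
  f(0.180000) = 3.893432
  x_2 = 0.180000 - 3.893432×(0.180000 - (-2.940000))/(3.893432 - (-11.415784))
       = -0.613477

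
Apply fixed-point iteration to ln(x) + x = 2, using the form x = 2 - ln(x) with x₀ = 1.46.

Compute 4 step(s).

Equation: ln(x) + x = 2
Fixed-point form: x = 2 - ln(x)
x₀ = 1.46

x_1 = g(1.460000) = 1.621564
x_2 = g(1.621564) = 1.516609
x_3 = g(1.516609) = 1.583523
x_4 = g(1.583523) = 1.540348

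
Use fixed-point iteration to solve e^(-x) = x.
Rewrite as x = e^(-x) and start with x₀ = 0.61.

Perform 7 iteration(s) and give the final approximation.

Equation: e^(-x) = x
Fixed-point form: x = e^(-x)
x₀ = 0.61

x_1 = g(0.610000) = 0.543351
x_2 = g(0.543351) = 0.580799
x_3 = g(0.580799) = 0.559451
x_4 = g(0.559451) = 0.571523
x_5 = g(0.571523) = 0.564665
x_6 = g(0.564665) = 0.568551
x_7 = g(0.568551) = 0.566346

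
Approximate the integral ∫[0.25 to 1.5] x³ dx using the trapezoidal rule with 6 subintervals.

f(x) = x³
a = 0.25, b = 1.5, n = 6
h = (b - a)/n = 0.208333

Trapezoidal rule: (h/2)[f(x₀) + 2f(x₁) + 2f(x₂) + ... + f(xₙ)]

x_0 = 0.2500, f(x_0) = 0.015625, coefficient = 1
x_1 = 0.4583, f(x_1) = 0.096282, coefficient = 2
x_2 = 0.6667, f(x_2) = 0.296296, coefficient = 2
x_3 = 0.8750, f(x_3) = 0.669922, coefficient = 2
x_4 = 1.0833, f(x_4) = 1.271412, coefficient = 2
x_5 = 1.2917, f(x_5) = 2.155020, coefficient = 2
x_6 = 1.5000, f(x_6) = 3.375000, coefficient = 1

I ≈ (0.208333/2) × 12.368490 = 1.288384
Exact value: 1.264648
Error: 0.023736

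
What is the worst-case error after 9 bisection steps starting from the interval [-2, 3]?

Bisection error bound: |error| ≤ (b-a)/2^n
|error| ≤ (3 - (-2))/2^9 = 5/2^9
|error| ≤ 0.0097656250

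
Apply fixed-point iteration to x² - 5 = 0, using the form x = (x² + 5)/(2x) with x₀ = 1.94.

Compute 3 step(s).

Equation: x² - 5 = 0
Fixed-point form: x = (x² + 5)/(2x)
x₀ = 1.94

x_1 = g(1.940000) = 2.258660
x_2 = g(2.258660) = 2.236181
x_3 = g(2.236181) = 2.236068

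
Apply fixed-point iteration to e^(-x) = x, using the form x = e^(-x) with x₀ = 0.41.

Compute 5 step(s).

Equation: e^(-x) = x
Fixed-point form: x = e^(-x)
x₀ = 0.41

x_1 = g(0.410000) = 0.663650
x_2 = g(0.663650) = 0.514968
x_3 = g(0.514968) = 0.597520
x_4 = g(0.597520) = 0.550175
x_5 = g(0.550175) = 0.576849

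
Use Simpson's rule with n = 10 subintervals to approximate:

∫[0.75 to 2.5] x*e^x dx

f(x) = x*e^x
a = 0.75, b = 2.5, n = 10
h = (b - a)/n = 0.175000

Simpson's rule: (h/3)[f(x₀) + 4f(x₁) + 2f(x₂) + ... + f(xₙ)]

x_0 = 0.7500, f(x_0) = 1.587750, coefficient = 1
x_1 = 0.9250, f(x_1) = 2.332728, coefficient = 4
x_2 = 1.1000, f(x_2) = 3.304583, coefficient = 2
x_3 = 1.2750, f(x_3) = 4.562844, coefficient = 4
x_4 = 1.4500, f(x_4) = 6.181516, coefficient = 2
x_5 = 1.6250, f(x_5) = 8.252431, coefficient = 4
x_6 = 1.8000, f(x_6) = 10.889365, coefficient = 2
x_7 = 1.9750, f(x_7) = 14.233074, coefficient = 4
x_8 = 2.1500, f(x_8) = 18.457446, coefficient = 2
x_9 = 2.3250, f(x_9) = 23.777031, coefficient = 4
x_10 = 2.5000, f(x_10) = 30.456235, coefficient = 1

I ≈ (0.175000/3) × 322.342238 = 18.803297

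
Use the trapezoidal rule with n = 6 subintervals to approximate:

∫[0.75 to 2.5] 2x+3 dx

f(x) = 2x+3
a = 0.75, b = 2.5, n = 6
h = (b - a)/n = 0.291667

Trapezoidal rule: (h/2)[f(x₀) + 2f(x₁) + 2f(x₂) + ... + f(xₙ)]

x_0 = 0.7500, f(x_0) = 4.500000, coefficient = 1
x_1 = 1.0417, f(x_1) = 5.083333, coefficient = 2
x_2 = 1.3333, f(x_2) = 5.666667, coefficient = 2
x_3 = 1.6250, f(x_3) = 6.250000, coefficient = 2
x_4 = 1.9167, f(x_4) = 6.833333, coefficient = 2
x_5 = 2.2083, f(x_5) = 7.416667, coefficient = 2
x_6 = 2.5000, f(x_6) = 8.000000, coefficient = 1

I ≈ (0.291667/2) × 75.000000 = 10.937500
Exact value: 10.937500
Error: 0.000000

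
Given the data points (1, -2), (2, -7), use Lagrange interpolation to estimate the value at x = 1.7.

Lagrange interpolation formula:
P(x) = Σ yᵢ × Lᵢ(x)
where Lᵢ(x) = Π_{j≠i} (x - xⱼ)/(xᵢ - xⱼ)

L_0(1.7) = (1.7 - 2)/(1 - 2) = 0.300000
L_1(1.7) = (1.7 - 1)/(2 - 1) = 0.700000

P(1.7) = (-2)×L_0(1.7) + (-7)×L_1(1.7)
P(1.7) = -5.500000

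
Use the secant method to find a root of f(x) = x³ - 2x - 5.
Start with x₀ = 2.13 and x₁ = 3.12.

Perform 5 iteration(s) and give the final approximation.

f(x) = x³ - 2x - 5
x₀ = 2.13, x₁ = 3.12

Secant formula: x_{n+1} = x_n - f(x_n)(x_n - x_{n-1})/(f(x_n) - f(x_{n-1}))

Iteration 1:
  f(2.130000) = 0.403597
  f(3.120000) = 19.131328
  x_2 = 3.120000 - 19.131328×(3.120000 - 2.130000)/(19.131328 - 0.403597)
       = 2.108665
Iteration 2:
  f(3.120000) = 19.131328
  f(2.108665) = 0.158779
  x_3 = 2.108665 - 0.158779×(2.108665 - 3.120000)/(0.158779 - 19.131328)
       = 2.100201
Iteration 3:
  f(2.108665) = 0.158779
  f(2.100201) = 0.063258
  x_4 = 2.100201 - 0.063258×(2.100201 - 2.108665)/(0.063258 - 0.158779)
       = 2.094596
Iteration 4:
  f(2.100201) = 0.063258
  f(2.094596) = 0.000497
  x_5 = 2.094596 - 0.000497×(2.094596 - 2.100201)/(0.000497 - 0.063258)
       = 2.094552
Iteration 5:
  f(2.094596) = 0.000497
  f(2.094552) = 0.000002
  x_6 = 2.094552 - 0.000002×(2.094552 - 2.094596)/(0.000002 - 0.000497)
       = 2.094551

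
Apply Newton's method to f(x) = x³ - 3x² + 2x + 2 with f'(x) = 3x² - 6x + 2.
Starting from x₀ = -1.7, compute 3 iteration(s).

f(x) = x³ - 3x² + 2x + 2
f'(x) = 3x² - 6x + 2
x₀ = -1.7

Newton-Raphson formula: x_{n+1} = x_n - f(x_n)/f'(x_n)

Iteration 1:
  f(-1.700000) = -14.983000
  f'(-1.700000) = 20.870000
  x_1 = -1.700000 - (-14.983000)/20.870000 = -0.982080
Iteration 2:
  f(-0.982080) = -3.804796
  f'(-0.982080) = 10.785918
  x_2 = -0.982080 - (-3.804796)/10.785918 = -0.629324
Iteration 3:
  f(-0.629324) = -0.696035
  f'(-0.629324) = 6.964087
  x_3 = -0.629324 - (-0.696035)/6.964087 = -0.529377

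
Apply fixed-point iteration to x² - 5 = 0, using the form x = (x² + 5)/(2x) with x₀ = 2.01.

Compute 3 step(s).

Equation: x² - 5 = 0
Fixed-point form: x = (x² + 5)/(2x)
x₀ = 2.01

x_1 = g(2.010000) = 2.248781
x_2 = g(2.248781) = 2.236104
x_3 = g(2.236104) = 2.236068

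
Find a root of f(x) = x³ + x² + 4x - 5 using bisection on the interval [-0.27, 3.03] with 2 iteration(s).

f(x) = x³ + x² + 4x - 5
Initial interval: [-0.27, 3.03]

Iteration 1:
  c_1 = (-0.270000 + 3.030000)/2 = 1.380000
  f(c_1) = f(1.380000) = 5.052472
  f(a) × f(c) < 0, new interval: [-0.270000, 1.380000]
Iteration 2:
  c_2 = (-0.270000 + 1.380000)/2 = 0.555000
  f(c_2) = f(0.555000) = -2.301021
  f(a) × f(c) ≥ 0, new interval: [0.555000, 1.380000]

After 2 iteration(s), the approximation is c_2 = 0.555000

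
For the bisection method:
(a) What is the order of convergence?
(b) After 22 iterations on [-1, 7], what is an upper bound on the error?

(a) Bisection has linear (order 1) convergence; the error is halved each step.

(b) Error bound = (b-a)/2^n = (7 - (-1))/2^{22}
    = 8/2^{22}

(a) 1 (linear); (b) error ≤ 1.91e-06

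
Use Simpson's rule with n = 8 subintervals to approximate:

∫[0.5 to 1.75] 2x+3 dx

f(x) = 2x+3
a = 0.5, b = 1.75, n = 8
h = (b - a)/n = 0.156250

Simpson's rule: (h/3)[f(x₀) + 4f(x₁) + 2f(x₂) + ... + f(xₙ)]

x_0 = 0.5000, f(x_0) = 4.000000, coefficient = 1
x_1 = 0.6562, f(x_1) = 4.312500, coefficient = 4
x_2 = 0.8125, f(x_2) = 4.625000, coefficient = 2
x_3 = 0.9688, f(x_3) = 4.937500, coefficient = 4
x_4 = 1.1250, f(x_4) = 5.250000, coefficient = 2
x_5 = 1.2812, f(x_5) = 5.562500, coefficient = 4
x_6 = 1.4375, f(x_6) = 5.875000, coefficient = 2
x_7 = 1.5938, f(x_7) = 6.187500, coefficient = 4
x_8 = 1.7500, f(x_8) = 6.500000, coefficient = 1

I ≈ (0.156250/3) × 126.000000 = 6.562500
Exact value: 6.562500
Error: 0.000000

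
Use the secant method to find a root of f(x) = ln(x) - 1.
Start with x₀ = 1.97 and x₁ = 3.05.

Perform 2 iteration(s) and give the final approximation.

f(x) = ln(x) - 1
x₀ = 1.97, x₁ = 3.05

Secant formula: x_{n+1} = x_n - f(x_n)(x_n - x_{n-1})/(f(x_n) - f(x_{n-1}))

Iteration 1:
  f(1.970000) = -0.321966
  f(3.050000) = 0.115142
  x_2 = 3.050000 - 0.115142×(3.050000 - 1.970000)/(0.115142 - (-0.321966))
       = 2.765510
Iteration 2:
  f(3.050000) = 0.115142
  f(2.765510) = 0.017225
  x_3 = 2.765510 - 0.017225×(2.765510 - 3.050000)/(0.017225 - 0.115142)
       = 2.715464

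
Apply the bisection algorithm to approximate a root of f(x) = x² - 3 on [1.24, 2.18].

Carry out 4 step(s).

f(x) = x² - 3
Initial interval: [1.24, 2.18]

Iteration 1:
  c_1 = (1.240000 + 2.180000)/2 = 1.710000
  f(c_1) = f(1.710000) = -0.075900
  f(a) × f(c) ≥ 0, new interval: [1.710000, 2.180000]
Iteration 2:
  c_2 = (1.710000 + 2.180000)/2 = 1.945000
  f(c_2) = f(1.945000) = 0.783025
  f(a) × f(c) < 0, new interval: [1.710000, 1.945000]
Iteration 3:
  c_3 = (1.710000 + 1.945000)/2 = 1.827500
  f(c_3) = f(1.827500) = 0.339756
  f(a) × f(c) < 0, new interval: [1.710000, 1.827500]
Iteration 4:
  c_4 = (1.710000 + 1.827500)/2 = 1.768750
  f(c_4) = f(1.768750) = 0.128477
  f(a) × f(c) < 0, new interval: [1.710000, 1.768750]

After 4 iteration(s), the approximation is c_4 = 1.768750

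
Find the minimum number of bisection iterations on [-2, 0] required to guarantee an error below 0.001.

We need (b-a)/2^n ≤ 0.001
(0 - (-2))/2^n ≤ 0.001
2/2^n ≤ 0.001
2^n ≥ 2000
n ≥ log₂(2000) = 10.97
n ≥ 11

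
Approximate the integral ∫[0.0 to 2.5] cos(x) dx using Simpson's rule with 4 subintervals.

f(x) = cos(x)
a = 0.0, b = 2.5, n = 4
h = (b - a)/n = 0.625000

Simpson's rule: (h/3)[f(x₀) + 4f(x₁) + 2f(x₂) + ... + f(xₙ)]

x_0 = 0.0000, f(x_0) = 1.000000, coefficient = 1
x_1 = 0.6250, f(x_1) = 0.810963, coefficient = 4
x_2 = 1.2500, f(x_2) = 0.315322, coefficient = 2
x_3 = 1.8750, f(x_3) = -0.299534, coefficient = 4
x_4 = 2.5000, f(x_4) = -0.801144, coefficient = 1

I ≈ (0.625000/3) × 2.875220 = 0.599004
Exact value: 0.598472
Error: 0.000532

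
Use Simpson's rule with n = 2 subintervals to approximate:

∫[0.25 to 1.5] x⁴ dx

f(x) = x⁴
a = 0.25, b = 1.5, n = 2
h = (b - a)/n = 0.625000

Simpson's rule: (h/3)[f(x₀) + 4f(x₁) + 2f(x₂) + ... + f(xₙ)]

x_0 = 0.2500, f(x_0) = 0.003906, coefficient = 1
x_1 = 0.8750, f(x_1) = 0.586182, coefficient = 4
x_2 = 1.5000, f(x_2) = 5.062500, coefficient = 1

I ≈ (0.625000/3) × 7.411133 = 1.543986
Exact value: 1.518555
Error: 0.025431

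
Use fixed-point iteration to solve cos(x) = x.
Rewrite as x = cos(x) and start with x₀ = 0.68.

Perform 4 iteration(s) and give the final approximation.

Equation: cos(x) = x
Fixed-point form: x = cos(x)
x₀ = 0.68

x_1 = g(0.680000) = 0.777573
x_2 = g(0.777573) = 0.712618
x_3 = g(0.712618) = 0.756652
x_4 = g(0.756652) = 0.727138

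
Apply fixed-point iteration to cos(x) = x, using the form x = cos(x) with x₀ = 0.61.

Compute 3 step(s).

Equation: cos(x) = x
Fixed-point form: x = cos(x)
x₀ = 0.61

x_1 = g(0.610000) = 0.819648
x_2 = g(0.819648) = 0.682479
x_3 = g(0.682479) = 0.776012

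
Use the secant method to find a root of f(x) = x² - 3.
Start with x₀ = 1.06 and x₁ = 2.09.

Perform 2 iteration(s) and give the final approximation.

f(x) = x² - 3
x₀ = 1.06, x₁ = 2.09

Secant formula: x_{n+1} = x_n - f(x_n)(x_n - x_{n-1})/(f(x_n) - f(x_{n-1}))

Iteration 1:
  f(1.060000) = -1.876400
  f(2.090000) = 1.368100
  x_2 = 2.090000 - 1.368100×(2.090000 - 1.060000)/(1.368100 - (-1.876400))
       = 1.655683
Iteration 2:
  f(2.090000) = 1.368100
  f(1.655683) = -0.258715
  x_3 = 1.655683 - (-0.258715)×(1.655683 - 2.090000)/(-0.258715 - 1.368100)
       = 1.724753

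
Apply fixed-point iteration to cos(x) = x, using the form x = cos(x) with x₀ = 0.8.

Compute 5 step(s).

Equation: cos(x) = x
Fixed-point form: x = cos(x)
x₀ = 0.8

x_1 = g(0.800000) = 0.696707
x_2 = g(0.696707) = 0.766960
x_3 = g(0.766960) = 0.720024
x_4 = g(0.720024) = 0.751790
x_5 = g(0.751790) = 0.730468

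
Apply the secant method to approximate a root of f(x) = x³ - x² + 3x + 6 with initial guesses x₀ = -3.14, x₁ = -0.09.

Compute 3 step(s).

f(x) = x³ - x² + 3x + 6
x₀ = -3.14, x₁ = -0.09

Secant formula: x_{n+1} = x_n - f(x_n)(x_n - x_{n-1})/(f(x_n) - f(x_{n-1}))

Iteration 1:
  f(-3.140000) = -44.238744
  f(-0.090000) = 5.721171
  x_2 = -0.090000 - 5.721171×(-0.090000 - (-3.140000))/(5.721171 - (-44.238744))
       = -0.439271
Iteration 2:
  f(-0.090000) = 5.721171
  f(-0.439271) = 4.404465
  x_3 = -0.439271 - 4.404465×(-0.439271 - (-0.090000))/(4.404465 - 5.721171)
       = -1.607606
Iteration 3:
  f(-0.439271) = 4.404465
  f(-1.607606) = -5.561910
  x_4 = -1.607606 - (-5.561910)×(-1.607606 - (-0.439271))/(-5.561910 - 4.404465)
       = -0.955597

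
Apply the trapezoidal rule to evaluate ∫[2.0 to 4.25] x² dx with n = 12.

f(x) = x²
a = 2.0, b = 4.25, n = 12
h = (b - a)/n = 0.187500

Trapezoidal rule: (h/2)[f(x₀) + 2f(x₁) + 2f(x₂) + ... + f(xₙ)]

x_0 = 2.0000, f(x_0) = 4.000000, coefficient = 1
x_1 = 2.1875, f(x_1) = 4.785156, coefficient = 2
x_2 = 2.3750, f(x_2) = 5.640625, coefficient = 2
x_3 = 2.5625, f(x_3) = 6.566406, coefficient = 2
x_4 = 2.7500, f(x_4) = 7.562500, coefficient = 2
x_5 = 2.9375, f(x_5) = 8.628906, coefficient = 2
x_6 = 3.1250, f(x_6) = 9.765625, coefficient = 2
x_7 = 3.3125, f(x_7) = 10.972656, coefficient = 2
x_8 = 3.5000, f(x_8) = 12.250000, coefficient = 2
x_9 = 3.6875, f(x_9) = 13.597656, coefficient = 2
x_10 = 3.8750, f(x_10) = 15.015625, coefficient = 2
x_11 = 4.0625, f(x_11) = 16.503906, coefficient = 2
x_12 = 4.2500, f(x_12) = 18.062500, coefficient = 1

I ≈ (0.187500/2) × 244.640625 = 22.935059
Exact value: 22.921875
Error: 0.013184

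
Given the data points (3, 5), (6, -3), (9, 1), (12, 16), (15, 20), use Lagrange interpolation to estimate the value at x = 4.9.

Lagrange interpolation formula:
P(x) = Σ yᵢ × Lᵢ(x)
where Lᵢ(x) = Π_{j≠i} (x - xⱼ)/(xᵢ - xⱼ)

L_0(4.9) = (4.9 - 6)/(3 - 6) × (4.9 - 9)/(3 - 9) × (4.9 - 12)/(3 - 12) × (4.9 - 15)/(3 - 15) = 0.166364
L_1(4.9) = (4.9 - 3)/(6 - 3) × (4.9 - 9)/(6 - 9) × (4.9 - 12)/(6 - 12) × (4.9 - 15)/(6 - 15) = 1.149426
L_2(4.9) = (4.9 - 3)/(9 - 3) × (4.9 - 6)/(9 - 6) × (4.9 - 12)/(9 - 12) × (4.9 - 15)/(9 - 15) = -0.462574
L_3(4.9) = (4.9 - 3)/(12 - 3) × (4.9 - 6)/(12 - 6) × (4.9 - 9)/(12 - 9) × (4.9 - 15)/(12 - 15) = 0.178080
L_4(4.9) = (4.9 - 3)/(15 - 3) × (4.9 - 6)/(15 - 6) × (4.9 - 9)/(15 - 9) × (4.9 - 12)/(15 - 12) = -0.031296

P(4.9) = 5×L_0(4.9) + (-3)×L_1(4.9) + 1×L_2(4.9) + 16×L_3(4.9) + 20×L_4(4.9)
P(4.9) = -0.855674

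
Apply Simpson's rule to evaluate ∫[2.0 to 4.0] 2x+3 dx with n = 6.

f(x) = 2x+3
a = 2.0, b = 4.0, n = 6
h = (b - a)/n = 0.333333

Simpson's rule: (h/3)[f(x₀) + 4f(x₁) + 2f(x₂) + ... + f(xₙ)]

x_0 = 2.0000, f(x_0) = 7.000000, coefficient = 1
x_1 = 2.3333, f(x_1) = 7.666667, coefficient = 4
x_2 = 2.6667, f(x_2) = 8.333333, coefficient = 2
x_3 = 3.0000, f(x_3) = 9.000000, coefficient = 4
x_4 = 3.3333, f(x_4) = 9.666667, coefficient = 2
x_5 = 3.6667, f(x_5) = 10.333333, coefficient = 4
x_6 = 4.0000, f(x_6) = 11.000000, coefficient = 1

I ≈ (0.333333/3) × 162.000000 = 18.000000
Exact value: 18.000000
Error: 0.000000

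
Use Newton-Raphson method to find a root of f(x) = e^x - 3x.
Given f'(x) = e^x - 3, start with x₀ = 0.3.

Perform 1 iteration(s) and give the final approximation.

f(x) = e^x - 3x
f'(x) = e^x - 3
x₀ = 0.3

Newton-Raphson formula: x_{n+1} = x_n - f(x_n)/f'(x_n)

Iteration 1:
  f(0.300000) = 0.449859
  f'(0.300000) = -1.650141
  x_1 = 0.300000 - 0.449859/(-1.650141) = 0.572618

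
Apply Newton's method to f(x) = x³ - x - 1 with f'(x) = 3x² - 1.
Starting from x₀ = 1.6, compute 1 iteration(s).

f(x) = x³ - x - 1
f'(x) = 3x² - 1
x₀ = 1.6

Newton-Raphson formula: x_{n+1} = x_n - f(x_n)/f'(x_n)

Iteration 1:
  f(1.600000) = 1.496000
  f'(1.600000) = 6.680000
  x_1 = 1.600000 - 1.496000/6.680000 = 1.376048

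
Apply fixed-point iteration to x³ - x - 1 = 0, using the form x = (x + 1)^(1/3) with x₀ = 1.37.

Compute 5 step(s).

Equation: x³ - x - 1 = 0
Fixed-point form: x = (x + 1)^(1/3)
x₀ = 1.37

x_1 = g(1.370000) = 1.333264
x_2 = g(1.333264) = 1.326339
x_3 = g(1.326339) = 1.325026
x_4 = g(1.325026) = 1.324776
x_5 = g(1.324776) = 1.324729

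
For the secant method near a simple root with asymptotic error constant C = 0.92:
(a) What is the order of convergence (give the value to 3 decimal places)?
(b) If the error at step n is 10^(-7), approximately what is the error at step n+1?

(a) Secant method has superlinear convergence with order φ = (1+√5)/2 ≈ 1.618.
    This means |e_{n+1}| ≈ C|e_n|^1.618.

(b) With |e_n| = 10^(-7) and C = 0.92:
    |e_{n+1}| ≈ 0.92 × (10^(-7))^1.618 = 0.92 × 10^(-11.33)

(a) ≈ 1.618 (golden ratio); (b) |e_{n+1}| ≈ 4.341e-12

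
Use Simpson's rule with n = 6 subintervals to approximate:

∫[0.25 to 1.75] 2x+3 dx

f(x) = 2x+3
a = 0.25, b = 1.75, n = 6
h = (b - a)/n = 0.250000

Simpson's rule: (h/3)[f(x₀) + 4f(x₁) + 2f(x₂) + ... + f(xₙ)]

x_0 = 0.2500, f(x_0) = 3.500000, coefficient = 1
x_1 = 0.5000, f(x_1) = 4.000000, coefficient = 4
x_2 = 0.7500, f(x_2) = 4.500000, coefficient = 2
x_3 = 1.0000, f(x_3) = 5.000000, coefficient = 4
x_4 = 1.2500, f(x_4) = 5.500000, coefficient = 2
x_5 = 1.5000, f(x_5) = 6.000000, coefficient = 4
x_6 = 1.7500, f(x_6) = 6.500000, coefficient = 1

I ≈ (0.250000/3) × 90.000000 = 7.500000
Exact value: 7.500000
Error: 0.000000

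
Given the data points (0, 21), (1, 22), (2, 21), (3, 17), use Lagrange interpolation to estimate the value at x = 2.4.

Lagrange interpolation formula:
P(x) = Σ yᵢ × Lᵢ(x)
where Lᵢ(x) = Π_{j≠i} (x - xⱼ)/(xᵢ - xⱼ)

L_0(2.4) = (2.4 - 1)/(0 - 1) × (2.4 - 2)/(0 - 2) × (2.4 - 3)/(0 - 3) = 0.056000
L_1(2.4) = (2.4 - 0)/(1 - 0) × (2.4 - 2)/(1 - 2) × (2.4 - 3)/(1 - 3) = -0.288000
L_2(2.4) = (2.4 - 0)/(2 - 0) × (2.4 - 1)/(2 - 1) × (2.4 - 3)/(2 - 3) = 1.008000
L_3(2.4) = (2.4 - 0)/(3 - 0) × (2.4 - 1)/(3 - 1) × (2.4 - 2)/(3 - 2) = 0.224000

P(2.4) = 21×L_0(2.4) + 22×L_1(2.4) + 21×L_2(2.4) + 17×L_3(2.4)
P(2.4) = 19.816000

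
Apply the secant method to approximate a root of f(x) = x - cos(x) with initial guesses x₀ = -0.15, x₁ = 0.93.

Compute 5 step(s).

f(x) = x - cos(x)
x₀ = -0.15, x₁ = 0.93

Secant formula: x_{n+1} = x_n - f(x_n)(x_n - x_{n-1})/(f(x_n) - f(x_{n-1}))

Iteration 1:
  f(-0.150000) = -1.138771
  f(0.930000) = 0.332166
  x_2 = 0.930000 - 0.332166×(0.930000 - (-0.150000))/(0.332166 - (-1.138771))
       = 0.686115
Iteration 2:
  f(0.930000) = 0.332166
  f(0.686115) = -0.087598
  x_3 = 0.686115 - (-0.087598)×(0.686115 - 0.930000)/(-0.087598 - 0.332166)
       = 0.737010
Iteration 3:
  f(0.686115) = -0.087598
  f(0.737010) = -0.003471
  x_4 = 0.737010 - (-0.003471)×(0.737010 - 0.686115)/(-0.003471 - (-0.087598))
       = 0.739110
Iteration 4:
  f(0.737010) = -0.003471
  f(0.739110) = 0.000042
  x_5 = 0.739110 - 0.000042×(0.739110 - 0.737010)/(0.000042 - (-0.003471))
       = 0.739085
Iteration 5:
  f(0.739110) = 0.000042
  f(0.739085) = 0.000000
  x_6 = 0.739085 - 0.000000×(0.739085 - 0.739110)/(0.000000 - 0.000042)
       = 0.739085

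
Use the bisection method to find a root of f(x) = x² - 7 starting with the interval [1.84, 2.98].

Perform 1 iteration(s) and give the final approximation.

f(x) = x² - 7
Initial interval: [1.84, 2.98]

Iteration 1:
  c_1 = (1.840000 + 2.980000)/2 = 2.410000
  f(c_1) = f(2.410000) = -1.191900
  f(a) × f(c) ≥ 0, new interval: [2.410000, 2.980000]

After 1 iteration(s), the approximation is c_1 = 2.410000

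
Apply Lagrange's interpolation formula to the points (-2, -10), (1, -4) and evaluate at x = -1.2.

Lagrange interpolation formula:
P(x) = Σ yᵢ × Lᵢ(x)
where Lᵢ(x) = Π_{j≠i} (x - xⱼ)/(xᵢ - xⱼ)

L_0(-1.2) = (-1.2 - 1)/(-2 - 1) = 0.733333
L_1(-1.2) = (-1.2 - (-2))/(1 - (-2)) = 0.266667

P(-1.2) = (-10)×L_0(-1.2) + (-4)×L_1(-1.2)
P(-1.2) = -8.400000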